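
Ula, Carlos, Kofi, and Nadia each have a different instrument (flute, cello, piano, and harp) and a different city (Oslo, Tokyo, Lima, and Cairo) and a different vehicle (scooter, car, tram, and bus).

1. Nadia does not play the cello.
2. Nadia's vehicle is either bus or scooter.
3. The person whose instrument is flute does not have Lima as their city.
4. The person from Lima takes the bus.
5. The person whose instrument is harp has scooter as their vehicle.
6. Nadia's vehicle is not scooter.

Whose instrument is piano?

Nadia

With clues 1–6, Carlos, Kofi, and Ula are impossible for the one with instrument piano.
That leaves Nadia.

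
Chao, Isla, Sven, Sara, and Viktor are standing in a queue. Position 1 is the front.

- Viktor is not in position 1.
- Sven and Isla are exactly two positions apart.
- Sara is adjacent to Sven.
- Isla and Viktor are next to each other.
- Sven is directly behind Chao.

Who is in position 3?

Sara

With clues 1–5, Chao, Isla, Sven, and Viktor are ruled out for position 3.
So position 3 is Sara.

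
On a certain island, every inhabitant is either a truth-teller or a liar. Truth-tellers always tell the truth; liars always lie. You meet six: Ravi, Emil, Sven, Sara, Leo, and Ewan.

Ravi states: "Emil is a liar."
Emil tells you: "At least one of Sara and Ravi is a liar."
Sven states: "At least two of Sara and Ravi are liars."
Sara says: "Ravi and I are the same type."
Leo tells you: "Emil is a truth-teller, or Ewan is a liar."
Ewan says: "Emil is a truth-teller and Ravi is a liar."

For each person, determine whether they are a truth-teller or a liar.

Ravi: truth-teller, Emil: liar, Sven: liar, Sara: truth-teller, Leo: truth-teller, Ewan: liar

Consider Ravi. Suppose Ravi is a liar.
Then whichever role Sara has, Sara's statement has the wrong truth value — contradiction.
So Ravi is a truth-teller.
With that fixed, Sven's statement is false, so Sven is a liar.
With that fixed, Ewan's statement is false, so Ewan is a liar.
With that fixed, Leo's statement is true, so Leo is a truth-teller.
Consider Emil. Suppose Emil is a truth-teller.
Then Ravi's statement comes out false, contradicting Ravi being a truth-teller.
So Emil is a liar.
Consider Sara. Suppose Sara is a liar.
Then Emil's statement comes out true, contradicting Emil being a liar.
So Sara is a truth-teller.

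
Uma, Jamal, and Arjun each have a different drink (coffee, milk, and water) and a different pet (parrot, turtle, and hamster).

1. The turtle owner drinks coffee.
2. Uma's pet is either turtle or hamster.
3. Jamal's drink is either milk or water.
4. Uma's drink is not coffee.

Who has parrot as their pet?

With clues 1–2, Uma is impossible for the one with pet parrot.
With clues 1–4, Arjun is impossible for the one with pet parrot.
That leaves Jamal.

Jamal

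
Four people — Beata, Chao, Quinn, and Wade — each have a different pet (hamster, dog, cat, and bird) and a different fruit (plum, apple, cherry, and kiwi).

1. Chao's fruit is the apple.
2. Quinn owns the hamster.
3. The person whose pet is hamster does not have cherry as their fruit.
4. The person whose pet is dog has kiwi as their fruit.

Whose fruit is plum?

Clue 1 rules out Chao for the one with fruit plum.
With clues 1–4, Beata and Wade are impossible for the one with fruit plum.
That leaves Quinn.

Quinn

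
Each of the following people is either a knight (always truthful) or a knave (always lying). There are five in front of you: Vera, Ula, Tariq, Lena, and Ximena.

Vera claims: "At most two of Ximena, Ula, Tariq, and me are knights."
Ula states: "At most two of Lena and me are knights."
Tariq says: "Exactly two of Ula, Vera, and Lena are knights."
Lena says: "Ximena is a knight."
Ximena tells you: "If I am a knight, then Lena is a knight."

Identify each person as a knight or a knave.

Vera: knave, Ula: knight, Tariq: knight, Lena: knight, Ximena: knight

Regardless of anyone's role, Ula's statement is true, so Ula is a knight.
Consider Vera. Suppose Vera is a knight.
Then no assignment of the remaining roles makes every statement match its speaker's type — contradiction.
So Vera is a knave.
Consider Tariq. Suppose Tariq is a knave.
Then Vera's statement comes out true, contradicting Vera being a knave.
So Tariq is a knight.
Consider Lena. Suppose Lena is a knave.
Then Tariq's statement comes out false, contradicting Tariq being a knight.
So Lena is a knight.
With that fixed, Ximena's statement is true, so Ximena is a knight.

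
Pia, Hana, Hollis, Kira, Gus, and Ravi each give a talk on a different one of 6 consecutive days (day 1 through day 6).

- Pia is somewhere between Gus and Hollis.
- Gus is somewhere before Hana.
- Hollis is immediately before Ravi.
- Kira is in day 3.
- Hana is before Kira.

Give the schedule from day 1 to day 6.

Gus, Hana, Kira, Pia, Hollis, Ravi

From clue 1: Pia is in {2,3,4,5}.
From clues 1–3: Pia is in {2,3,4}.
From clues 1–4: Kira → day 3.
From clues 1–5: Gus → day 1, Hana → day 2, Pia → day 4, Hollis → day 5, Ravi → day 6.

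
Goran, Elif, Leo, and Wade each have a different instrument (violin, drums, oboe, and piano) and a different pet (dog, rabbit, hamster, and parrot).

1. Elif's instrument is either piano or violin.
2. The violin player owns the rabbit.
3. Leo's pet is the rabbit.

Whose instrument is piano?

With clues 1–3, Goran, Leo, and Wade are impossible for the one with instrument piano.
That leaves Elif.

Elif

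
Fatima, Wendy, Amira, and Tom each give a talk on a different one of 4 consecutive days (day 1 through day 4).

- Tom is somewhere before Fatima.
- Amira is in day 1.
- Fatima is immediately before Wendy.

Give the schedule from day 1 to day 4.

From clue 1: Fatima is in {2,3,4}.
From clues 1–2: Amira → day 1.
From clues 1–3: Tom → day 2, Fatima → day 3, Wendy → day 4.

Amira, Tom, Fatima, Wendy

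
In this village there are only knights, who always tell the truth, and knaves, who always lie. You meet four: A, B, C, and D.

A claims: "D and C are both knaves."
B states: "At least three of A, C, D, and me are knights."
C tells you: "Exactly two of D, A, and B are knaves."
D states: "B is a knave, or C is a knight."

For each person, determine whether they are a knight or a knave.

Consider A. Suppose A is a knight.
Then no assignment of the remaining roles makes every statement match its speaker's type — contradiction.
So A is a knave.
Consider B. Suppose B is a knight.
Then no assignment of the remaining roles makes every statement match its speaker's type — contradiction.
So B is a knave.
With that fixed, D's statement is true, so D is a knight.
With that fixed, C's statement is true, so C is a knight.

A: knave, B: knave, C: knight, D: knight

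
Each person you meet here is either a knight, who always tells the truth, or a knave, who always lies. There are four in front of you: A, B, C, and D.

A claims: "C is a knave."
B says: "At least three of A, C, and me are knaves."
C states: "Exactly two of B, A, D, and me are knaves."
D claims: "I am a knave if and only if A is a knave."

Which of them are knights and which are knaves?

Consider A. Suppose A is a knave.
Then whichever role D has, D's statement has the wrong truth value — contradiction.
So A is a knight.
With that fixed, B's statement is false, so B is a knave.
Consider C. Suppose C is a knight.
Then A's statement comes out false, contradicting A being a knight.
So C is a knave.
Consider D. Suppose D is a knight.
Then C's statement comes out true, contradicting C being a knave.
So D is a knave.

A: knight, B: knave, C: knave, D: knave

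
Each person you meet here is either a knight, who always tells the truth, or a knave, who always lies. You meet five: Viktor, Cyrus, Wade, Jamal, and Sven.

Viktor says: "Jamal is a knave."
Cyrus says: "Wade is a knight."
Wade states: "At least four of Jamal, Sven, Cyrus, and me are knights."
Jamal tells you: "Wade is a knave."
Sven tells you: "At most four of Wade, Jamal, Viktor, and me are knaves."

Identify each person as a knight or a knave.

Regardless of anyone's role, Sven's statement is true, so Sven is a knight.
Consider Viktor. Suppose Viktor is a knight.
Then no assignment of the remaining roles makes every statement match its speaker's type — contradiction.
So Viktor is a knave.
Consider Cyrus. Suppose Cyrus is a knight.
Then no assignment of the remaining roles makes every statement match its speaker's type — contradiction.
So Cyrus is a knave.
With that fixed, Wade's statement is false, so Wade is a knave.
With that fixed, Jamal's statement is true, so Jamal is a knight.

Viktor: knave, Cyrus: knave, Wade: knave, Jamal: knight, Sven: knight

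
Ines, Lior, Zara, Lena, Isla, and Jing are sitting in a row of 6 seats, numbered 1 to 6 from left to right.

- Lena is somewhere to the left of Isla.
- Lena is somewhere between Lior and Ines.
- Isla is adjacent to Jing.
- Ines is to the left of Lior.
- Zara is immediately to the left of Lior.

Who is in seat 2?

Lena

With clues 1–2, Isla is ruled out for seat 2.
With clues 1–3, Jing is ruled out for seat 2.
With clues 1–4, Lior is ruled out for seat 2.
With clues 1–5, Ines and Zara are ruled out for seat 2.
So seat 2 is Lena.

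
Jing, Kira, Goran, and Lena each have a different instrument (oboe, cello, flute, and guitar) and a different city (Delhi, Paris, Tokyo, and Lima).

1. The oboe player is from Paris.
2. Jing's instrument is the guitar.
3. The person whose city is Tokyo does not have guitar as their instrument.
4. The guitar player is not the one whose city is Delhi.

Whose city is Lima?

With clues 1–4, Goran, Kira, and Lena are impossible for the one with city Lima.
That leaves Jing.

Jing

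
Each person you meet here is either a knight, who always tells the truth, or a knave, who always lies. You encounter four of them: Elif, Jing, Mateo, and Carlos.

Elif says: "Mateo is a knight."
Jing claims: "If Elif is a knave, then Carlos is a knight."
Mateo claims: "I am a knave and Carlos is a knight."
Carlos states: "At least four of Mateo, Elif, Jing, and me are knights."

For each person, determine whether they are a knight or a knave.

Elif: knave, Jing: knave, Mateo: knave, Carlos: knave

Consider Elif. Suppose Elif is a knight.
Then no assignment of the remaining roles makes every statement match its speaker's type — contradiction.
So Elif is a knave.
With that fixed, Carlos's statement is false, so Carlos is a knave.
With that fixed, Jing's statement is false, so Jing is a knave.
With that fixed, Mateo's statement is false, so Mateo is a knave.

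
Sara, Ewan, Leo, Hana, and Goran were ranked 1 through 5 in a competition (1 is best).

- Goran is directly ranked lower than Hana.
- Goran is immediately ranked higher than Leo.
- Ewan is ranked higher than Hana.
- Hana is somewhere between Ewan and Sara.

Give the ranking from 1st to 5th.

Ewan, Hana, Goran, Leo, Sara

From clue 1: Hana is in {1,2,3,4}.
From clues 1–2: Leo is in {3,4,5}.
From clues 1–3: Ewan is in {1,2}.
From clues 1–4: Ewan → rank 1, Hana → rank 2, Goran → rank 3, Leo → rank 4, Sara → rank 5.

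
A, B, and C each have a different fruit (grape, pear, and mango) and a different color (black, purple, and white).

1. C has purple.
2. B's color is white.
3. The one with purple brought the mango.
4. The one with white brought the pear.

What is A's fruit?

With clues 1–3, mango is impossible for A's fruit.
With clues 1–4, pear is impossible for A's fruit.
That leaves grape.

grape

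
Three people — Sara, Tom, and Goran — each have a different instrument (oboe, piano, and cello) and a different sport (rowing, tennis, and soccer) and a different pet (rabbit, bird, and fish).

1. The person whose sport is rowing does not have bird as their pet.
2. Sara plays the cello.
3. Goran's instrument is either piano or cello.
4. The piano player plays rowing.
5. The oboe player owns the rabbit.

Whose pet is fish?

Goran

With clues 1–5, Sara and Tom are impossible for the one with pet fish.
That leaves Goran.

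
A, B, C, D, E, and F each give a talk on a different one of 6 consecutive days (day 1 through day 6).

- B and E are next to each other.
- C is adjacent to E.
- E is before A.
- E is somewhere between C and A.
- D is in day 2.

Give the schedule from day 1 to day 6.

F, D, C, E, B, A

From clues 1–2: E is in {2,3,4,5}.
From clues 1–3: A is in {4,5,6}.
From clues 1–5: F → day 1, D → day 2, C → day 3, E → day 4, B → day 5, A → day 6.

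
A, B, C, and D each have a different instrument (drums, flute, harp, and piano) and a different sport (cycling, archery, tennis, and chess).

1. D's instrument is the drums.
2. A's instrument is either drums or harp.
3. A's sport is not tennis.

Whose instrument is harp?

Clue 1 rules out D for the one with instrument harp.
With clues 1–2, B and C are impossible for the one with instrument harp.
That leaves A.

A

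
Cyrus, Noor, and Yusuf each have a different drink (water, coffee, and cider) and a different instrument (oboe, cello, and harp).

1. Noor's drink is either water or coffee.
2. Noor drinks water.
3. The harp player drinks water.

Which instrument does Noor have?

harp

With clues 1–3, cello and oboe are impossible for Noor's instrument.
That leaves harp.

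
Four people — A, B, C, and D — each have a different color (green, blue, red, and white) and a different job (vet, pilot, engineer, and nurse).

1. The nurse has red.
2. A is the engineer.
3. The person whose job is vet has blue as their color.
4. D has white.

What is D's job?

With clues 1–2, engineer is impossible for D's job.
With clues 1–4, nurse and vet are impossible for D's job.
That leaves pilot.

pilot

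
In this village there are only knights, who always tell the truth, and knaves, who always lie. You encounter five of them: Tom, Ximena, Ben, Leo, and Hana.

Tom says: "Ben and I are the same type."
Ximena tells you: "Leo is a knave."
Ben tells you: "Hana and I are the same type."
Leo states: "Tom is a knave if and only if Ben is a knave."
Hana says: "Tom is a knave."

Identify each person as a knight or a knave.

Consider Tom. Suppose Tom is a knight.
Then no assignment of the remaining roles makes every statement match its speaker's type — contradiction.
So Tom is a knave.
With that fixed, Hana's statement is true, so Hana is a knight.
Consider Ximena. Suppose Ximena is a knave.
Then no assignment of the remaining roles makes every statement match its speaker's type — contradiction.
So Ximena is a knight.
Consider Ben. Suppose Ben is a knave.
Then Tom's statement comes out true, contradicting Tom being a knave.
So Ben is a knight.
With that fixed, Leo's statement is false, so Leo is a knave.

Tom: knave, Ximena: knight, Ben: knight, Leo: knave, Hana: knight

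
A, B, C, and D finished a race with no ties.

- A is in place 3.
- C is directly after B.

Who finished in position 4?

D

With clue 1, A is ruled out for place 4.
With clues 1–2, B and C are ruled out for place 4.
So place 4 is D.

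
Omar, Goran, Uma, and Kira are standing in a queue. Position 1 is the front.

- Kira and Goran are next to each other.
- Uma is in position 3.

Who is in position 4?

With clues 1–2, Goran, Kira, and Uma are ruled out for position 4.
So position 4 is Omar.

Omar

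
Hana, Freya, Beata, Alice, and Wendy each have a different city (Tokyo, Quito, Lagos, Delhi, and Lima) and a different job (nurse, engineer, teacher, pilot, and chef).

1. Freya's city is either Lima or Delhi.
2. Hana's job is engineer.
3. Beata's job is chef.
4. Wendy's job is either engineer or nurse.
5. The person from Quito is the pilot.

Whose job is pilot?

With clues 1–2, Hana is impossible for the one with job pilot.
With clues 1–3, Beata is impossible for the one with job pilot.
With clues 1–4, Wendy is impossible for the one with job pilot.
With clues 1–5, Freya is impossible for the one with job pilot.
That leaves Alice.

Alice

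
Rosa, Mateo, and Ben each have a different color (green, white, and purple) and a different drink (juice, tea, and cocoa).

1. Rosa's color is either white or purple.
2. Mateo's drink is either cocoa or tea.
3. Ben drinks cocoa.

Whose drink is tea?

With clues 1–3, Ben and Rosa are impossible for the one with drink tea.
That leaves Mateo.

Mateo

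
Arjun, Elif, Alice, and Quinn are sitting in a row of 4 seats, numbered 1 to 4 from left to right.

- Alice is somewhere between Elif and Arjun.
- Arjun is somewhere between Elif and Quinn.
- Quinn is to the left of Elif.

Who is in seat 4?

With clue 1, Alice is ruled out for seat 4.
With clues 1–2, Arjun is ruled out for seat 4.
With clues 1–3, Quinn is ruled out for seat 4.
So seat 4 is Elif.

Elif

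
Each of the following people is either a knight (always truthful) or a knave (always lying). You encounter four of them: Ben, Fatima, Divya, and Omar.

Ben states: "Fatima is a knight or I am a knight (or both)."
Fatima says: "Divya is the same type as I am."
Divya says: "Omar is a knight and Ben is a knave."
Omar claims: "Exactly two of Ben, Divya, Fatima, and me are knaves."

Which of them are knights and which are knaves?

Consider Ben. Suppose Ben is a knight.
Then no assignment of the remaining roles makes every statement match its speaker's type — contradiction.
So Ben is a knave.
Consider Fatima. Suppose Fatima is a knight.
Then Ben's statement comes out true, contradicting Ben being a knave.
So Fatima is a knave.
Consider Divya. Suppose Divya is a knave.
Then Fatima's statement comes out true, contradicting Fatima being a knave.
So Divya is a knight.
Consider Omar. Suppose Omar is a knave.
Then Divya's statement comes out false, contradicting Divya being a knight.
So Omar is a knight.

Ben: knave, Fatima: knave, Divya: knight, Omar: knight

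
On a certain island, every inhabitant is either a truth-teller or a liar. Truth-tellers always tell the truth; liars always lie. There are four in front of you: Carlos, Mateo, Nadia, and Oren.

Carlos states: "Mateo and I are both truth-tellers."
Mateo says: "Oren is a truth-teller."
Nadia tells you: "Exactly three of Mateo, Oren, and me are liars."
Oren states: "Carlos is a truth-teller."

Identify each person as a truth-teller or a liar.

Consider Carlos. Suppose Carlos is a liar.
Then no assignment of the remaining roles makes every statement match its speaker's type — contradiction.
So Carlos is a truth-teller.
With that fixed, Oren's statement is true, so Oren is a truth-teller.
With that fixed, Mateo's statement is true, so Mateo is a truth-teller.
With that fixed, Nadia's statement is false, so Nadia is a liar.

Carlos: truth-teller, Mateo: truth-teller, Nadia: liar, Oren: truth-teller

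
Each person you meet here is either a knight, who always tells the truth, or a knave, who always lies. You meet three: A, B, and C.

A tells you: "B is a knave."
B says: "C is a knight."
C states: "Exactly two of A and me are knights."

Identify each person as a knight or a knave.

Consider A. Suppose A is a knave.
Then no assignment of the remaining roles makes every statement match its speaker's type — contradiction.
So A is a knight.
Consider B. Suppose B is a knight.
Then A's statement comes out false, contradicting A being a knight.
So B is a knave.
Consider C. Suppose C is a knight.
Then B's statement comes out true, contradicting B being a knave.
So C is a knave.

A: knight, B: knave, C: knave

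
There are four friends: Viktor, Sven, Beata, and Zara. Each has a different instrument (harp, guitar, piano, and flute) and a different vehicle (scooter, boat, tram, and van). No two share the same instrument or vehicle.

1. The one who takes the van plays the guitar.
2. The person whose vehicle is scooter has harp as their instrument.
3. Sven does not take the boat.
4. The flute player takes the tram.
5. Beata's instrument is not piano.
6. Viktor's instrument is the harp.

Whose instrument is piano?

With clues 1–4, Sven is impossible for the one with instrument piano.
With clues 1–5, Beata is impossible for the one with instrument piano.
With clues 1–6, Viktor is impossible for the one with instrument piano.
That leaves Zara.

Zara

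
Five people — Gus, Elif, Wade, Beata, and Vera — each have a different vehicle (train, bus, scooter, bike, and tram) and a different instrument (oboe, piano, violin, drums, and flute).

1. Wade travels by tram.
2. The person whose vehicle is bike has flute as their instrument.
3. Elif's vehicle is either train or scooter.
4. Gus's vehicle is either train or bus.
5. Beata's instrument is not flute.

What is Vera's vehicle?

bike

Clue 1 rules out tram for Vera's vehicle.
With clues 1–5, bus, scooter, and train are impossible for Vera's vehicle.
That leaves bike.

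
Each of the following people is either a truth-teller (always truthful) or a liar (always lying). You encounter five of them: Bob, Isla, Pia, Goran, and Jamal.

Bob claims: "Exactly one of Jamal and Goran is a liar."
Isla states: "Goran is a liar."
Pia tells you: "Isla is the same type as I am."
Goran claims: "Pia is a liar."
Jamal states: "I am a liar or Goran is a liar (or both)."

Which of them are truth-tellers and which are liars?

Consider Bob. Suppose Bob is a liar.
Then no assignment of the remaining roles makes every statement match its speaker's type — contradiction.
So Bob is a truth-teller.
Consider Isla. Suppose Isla is a liar.
Then whichever role Pia has, Pia's statement has the wrong truth value — contradiction.
So Isla is a truth-teller.
Consider Pia. Suppose Pia is a liar.
Then no assignment of the remaining roles makes every statement match its speaker's type — contradiction.
So Pia is a truth-teller.
With that fixed, Goran's statement is false, so Goran is a liar.
With that fixed, Jamal's statement is true, so Jamal is a truth-teller.

Bob: truth-teller, Isla: truth-teller, Pia: truth-teller, Goran: liar, Jamal: truth-teller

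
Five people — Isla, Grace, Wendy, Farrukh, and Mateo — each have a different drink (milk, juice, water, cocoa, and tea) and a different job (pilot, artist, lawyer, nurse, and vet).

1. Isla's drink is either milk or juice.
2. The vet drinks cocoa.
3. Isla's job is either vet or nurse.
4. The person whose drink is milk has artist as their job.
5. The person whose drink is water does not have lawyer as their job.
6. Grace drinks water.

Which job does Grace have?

With clues 1–3, nurse is impossible for Grace's job.
With clues 1–6, artist, lawyer, and vet are impossible for Grace's job.
That leaves pilot.

pilot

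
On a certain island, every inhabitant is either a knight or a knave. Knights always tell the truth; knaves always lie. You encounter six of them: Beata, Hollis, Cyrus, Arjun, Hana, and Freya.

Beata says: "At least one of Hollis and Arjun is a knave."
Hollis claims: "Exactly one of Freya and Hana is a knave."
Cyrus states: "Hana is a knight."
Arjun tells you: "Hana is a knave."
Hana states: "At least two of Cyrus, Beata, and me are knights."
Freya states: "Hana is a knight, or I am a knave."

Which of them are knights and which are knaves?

Consider Beata. Suppose Beata is a knave.
Then no assignment of the remaining roles makes every statement match its speaker's type — contradiction.
So Beata is a knight.
Consider Hollis. Suppose Hollis is a knight.
Then no assignment of the remaining roles makes every statement match its speaker's type — contradiction.
So Hollis is a knave.
Consider Cyrus. Suppose Cyrus is a knave.
Then no assignment of the remaining roles makes every statement match its speaker's type — contradiction.
So Cyrus is a knight.
With that fixed, Hana's statement is true, so Hana is a knight.
With that fixed, Freya's statement is true, so Freya is a knight.
With that fixed, Arjun's statement is false, so Arjun is a knave.

Beata: knight, Hollis: knave, Cyrus: knight, Arjun: knave, Hana: knight, Freya: knight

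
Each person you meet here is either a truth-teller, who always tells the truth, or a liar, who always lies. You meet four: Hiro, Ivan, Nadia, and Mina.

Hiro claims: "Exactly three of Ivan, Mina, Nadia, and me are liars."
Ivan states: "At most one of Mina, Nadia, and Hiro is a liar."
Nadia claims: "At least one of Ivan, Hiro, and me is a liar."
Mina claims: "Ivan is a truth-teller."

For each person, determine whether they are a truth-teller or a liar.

Consider Hiro. Suppose Hiro is a truth-teller.
Then no assignment of the remaining roles makes every statement match its speaker's type — contradiction.
So Hiro is a liar.
With that fixed, Nadia's statement is true, so Nadia is a truth-teller.
Consider Ivan. Suppose Ivan is a liar.
Then no assignment of the remaining roles makes every statement match its speaker's type — contradiction.
So Ivan is a truth-teller.
With that fixed, Mina's statement is true, so Mina is a truth-teller.

Hiro: liar, Ivan: truth-teller, Nadia: truth-teller, Mina: truth-teller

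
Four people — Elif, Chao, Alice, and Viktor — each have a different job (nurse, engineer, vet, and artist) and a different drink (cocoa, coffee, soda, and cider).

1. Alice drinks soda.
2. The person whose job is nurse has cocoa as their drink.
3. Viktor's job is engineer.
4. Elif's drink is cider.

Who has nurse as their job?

With clues 1–2, Alice is impossible for the one with job nurse.
With clues 1–3, Viktor is impossible for the one with job nurse.
With clues 1–4, Elif is impossible for the one with job nurse.
That leaves Chao.

Chao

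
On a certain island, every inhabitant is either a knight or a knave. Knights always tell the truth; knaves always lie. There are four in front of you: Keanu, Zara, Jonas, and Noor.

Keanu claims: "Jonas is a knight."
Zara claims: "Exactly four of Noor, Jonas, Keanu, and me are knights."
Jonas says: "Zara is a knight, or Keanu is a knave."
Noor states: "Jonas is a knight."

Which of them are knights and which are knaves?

Keanu: knight, Zara: knight, Jonas: knight, Noor: knight

Consider Keanu. Suppose Keanu is a knave.
Then no assignment of the remaining roles makes every statement match its speaker's type — contradiction.
So Keanu is a knight.
Consider Zara. Suppose Zara is a knave.
Then no assignment of the remaining roles makes every statement match its speaker's type — contradiction.
So Zara is a knight.
With that fixed, Jonas's statement is true, so Jonas is a knight.
With that fixed, Noor's statement is true, so Noor is a knight.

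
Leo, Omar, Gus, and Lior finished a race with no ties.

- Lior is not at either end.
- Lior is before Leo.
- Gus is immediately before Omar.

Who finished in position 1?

Gus

With clue 1, Lior is ruled out for place 1.
With clues 1–2, Leo is ruled out for place 1.
With clues 1–3, Omar is ruled out for place 1.
So place 1 is Gus.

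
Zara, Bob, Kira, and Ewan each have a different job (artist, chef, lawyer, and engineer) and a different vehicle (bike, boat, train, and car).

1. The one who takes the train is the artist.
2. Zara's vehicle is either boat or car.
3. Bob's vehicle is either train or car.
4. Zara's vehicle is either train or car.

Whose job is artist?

With clues 1–2, Zara is impossible for the one with job artist.
With clues 1–4, Ewan and Kira are impossible for the one with job artist.
That leaves Bob.

Bob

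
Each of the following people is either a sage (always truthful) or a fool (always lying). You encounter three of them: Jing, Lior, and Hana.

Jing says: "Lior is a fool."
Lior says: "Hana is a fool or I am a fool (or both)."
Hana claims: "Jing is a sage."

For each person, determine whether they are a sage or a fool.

Jing: fool, Lior: sage, Hana: fool

Consider Jing. Suppose Jing is a sage.
Then no assignment of the remaining roles makes every statement match its speaker's type — contradiction.
So Jing is a fool.
With that fixed, Hana's statement is false, so Hana is a fool.
With that fixed, Lior's statement is true, so Lior is a sage.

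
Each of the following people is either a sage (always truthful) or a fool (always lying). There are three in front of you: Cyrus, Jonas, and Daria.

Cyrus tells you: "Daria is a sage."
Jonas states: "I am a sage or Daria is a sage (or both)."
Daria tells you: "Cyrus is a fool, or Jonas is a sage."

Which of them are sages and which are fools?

Cyrus: sage, Jonas: sage, Daria: sage

Consider Cyrus. Suppose Cyrus is a fool.
Then no assignment of the remaining roles makes every statement match its speaker's type — contradiction.
So Cyrus is a sage.
Consider Jonas. Suppose Jonas is a fool.
Then no assignment of the remaining roles makes every statement match its speaker's type — contradiction.
So Jonas is a sage.
With that fixed, Daria's statement is true, so Daria is a sage.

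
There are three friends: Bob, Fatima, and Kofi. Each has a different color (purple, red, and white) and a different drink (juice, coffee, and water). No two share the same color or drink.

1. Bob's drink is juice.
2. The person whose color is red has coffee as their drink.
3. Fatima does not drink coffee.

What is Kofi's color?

With clues 1–3, purple and white are impossible for Kofi's color.
That leaves red.

red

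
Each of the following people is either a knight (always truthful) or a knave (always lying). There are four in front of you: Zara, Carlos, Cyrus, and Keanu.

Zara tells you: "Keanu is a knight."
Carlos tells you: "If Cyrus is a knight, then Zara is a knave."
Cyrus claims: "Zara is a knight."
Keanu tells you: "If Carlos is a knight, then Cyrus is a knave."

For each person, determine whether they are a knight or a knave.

Consider Zara. Suppose Zara is a knave.
Then no assignment of the remaining roles makes every statement match its speaker's type — contradiction.
So Zara is a knight.
With that fixed, Cyrus's statement is true, so Cyrus is a knight.
With that fixed, Carlos's statement is false, so Carlos is a knave.
With that fixed, Keanu's statement is true, so Keanu is a knight.

Zara: knight, Carlos: knave, Cyrus: knight, Keanu: knight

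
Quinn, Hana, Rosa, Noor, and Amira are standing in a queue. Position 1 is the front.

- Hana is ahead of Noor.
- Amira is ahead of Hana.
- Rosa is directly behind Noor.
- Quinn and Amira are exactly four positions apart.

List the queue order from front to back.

From clue 1: Hana is in {1,2,3,4}.
From clues 1–2: Hana is in {2,3,4}.
From clues 1–3: Hana is in {2,3}.
From clues 1–4: Amira → position 1, Hana → position 2, Noor → position 3, Rosa → position 4, Quinn → position 5.

Amira, Hana, Noor, Rosa, Quinn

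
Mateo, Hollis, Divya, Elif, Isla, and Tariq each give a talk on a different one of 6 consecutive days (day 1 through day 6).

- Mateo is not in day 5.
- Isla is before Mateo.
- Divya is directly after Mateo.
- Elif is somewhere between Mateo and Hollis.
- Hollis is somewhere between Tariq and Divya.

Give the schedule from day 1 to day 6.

From clue 1: Mateo is in {1,2,3,4,6}.
From clues 1–2: Mateo is in {2,3,4,6}.
From clues 1–3: Mateo is in {2,3,4}.
From clues 1–5: Isla → day 1, Mateo → day 2, Divya → day 3, Elif → day 4, Hollis → day 5, Tariq → day 6.

Isla, Mateo, Divya, Elif, Hollis, Tariq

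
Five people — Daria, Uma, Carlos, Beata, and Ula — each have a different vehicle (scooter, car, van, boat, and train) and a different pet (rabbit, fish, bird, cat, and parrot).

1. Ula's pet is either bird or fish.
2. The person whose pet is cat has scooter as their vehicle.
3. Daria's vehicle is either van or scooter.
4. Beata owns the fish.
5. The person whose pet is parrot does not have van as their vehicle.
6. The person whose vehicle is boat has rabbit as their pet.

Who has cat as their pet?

Daria

Clue 1 rules out Ula for the one with pet cat.
With clues 1–4, Beata is impossible for the one with pet cat.
With clues 1–6, Carlos and Uma are impossible for the one with pet cat.
That leaves Daria.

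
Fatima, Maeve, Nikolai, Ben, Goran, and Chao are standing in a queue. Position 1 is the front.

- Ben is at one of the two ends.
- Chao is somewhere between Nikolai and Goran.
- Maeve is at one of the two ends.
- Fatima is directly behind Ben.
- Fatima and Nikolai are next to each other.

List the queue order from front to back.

Ben, Fatima, Nikolai, Chao, Goran, Maeve

From clue 1: Ben is in {1,6}.
From clues 1–3: Maeve is in {1,6}.
From clues 1–4: Ben → position 1, Fatima → position 2, Chao → position 4, Maeve → position 6.
From clues 1–5: Nikolai → position 3, Goran → position 5.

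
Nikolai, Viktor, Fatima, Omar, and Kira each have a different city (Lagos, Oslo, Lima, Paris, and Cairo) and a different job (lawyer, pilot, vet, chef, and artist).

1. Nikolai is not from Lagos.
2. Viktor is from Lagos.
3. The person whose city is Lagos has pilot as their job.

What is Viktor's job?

With clues 1–3, artist, chef, lawyer, and vet are impossible for Viktor's job.
That leaves pilot.

pilot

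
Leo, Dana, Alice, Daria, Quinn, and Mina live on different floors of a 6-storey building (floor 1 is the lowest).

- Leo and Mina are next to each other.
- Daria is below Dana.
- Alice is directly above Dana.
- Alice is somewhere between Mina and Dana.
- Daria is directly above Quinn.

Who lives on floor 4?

Alice

With clues 1–4, Dana and Daria are ruled out for floor 4.
With clues 1–5, Leo, Mina, and Quinn are ruled out for floor 4.
So floor 4 is Alice.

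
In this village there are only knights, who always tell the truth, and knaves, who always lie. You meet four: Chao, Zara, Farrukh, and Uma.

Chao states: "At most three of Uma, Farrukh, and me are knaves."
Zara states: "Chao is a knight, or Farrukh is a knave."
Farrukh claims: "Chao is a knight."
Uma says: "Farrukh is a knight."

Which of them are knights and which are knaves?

Regardless of anyone's role, Chao's statement is true, so Chao is a knight.
With that fixed, Zara's statement is true, so Zara is a knight.
With that fixed, Farrukh's statement is true, so Farrukh is a knight.
With that fixed, Uma's statement is true, so Uma is a knight.

Chao: knight, Zara: knight, Farrukh: knight, Uma: knight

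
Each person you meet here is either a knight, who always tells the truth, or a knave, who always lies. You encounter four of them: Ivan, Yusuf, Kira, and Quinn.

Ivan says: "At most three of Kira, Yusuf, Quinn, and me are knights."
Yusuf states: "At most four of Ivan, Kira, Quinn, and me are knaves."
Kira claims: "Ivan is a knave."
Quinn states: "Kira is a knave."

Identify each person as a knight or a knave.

Ivan: knight, Yusuf: knight, Kira: knave, Quinn: knight

Regardless of anyone's role, Yusuf's statement is true, so Yusuf is a knight.
Consider Ivan. Suppose Ivan is a knave.
Then Ivan's own statement would have to be false, but it can't be — contradiction.
So Ivan is a knight.
With that fixed, Kira's statement is false, so Kira is a knave.
With that fixed, Quinn's statement is true, so Quinn is a knight.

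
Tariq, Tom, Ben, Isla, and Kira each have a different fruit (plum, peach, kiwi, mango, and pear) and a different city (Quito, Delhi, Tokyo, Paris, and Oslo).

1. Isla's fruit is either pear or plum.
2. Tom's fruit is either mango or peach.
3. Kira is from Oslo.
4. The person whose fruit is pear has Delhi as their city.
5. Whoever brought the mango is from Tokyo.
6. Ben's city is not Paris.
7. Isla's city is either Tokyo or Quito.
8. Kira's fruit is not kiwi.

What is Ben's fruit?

pear

With clues 1–7, kiwi, peach, and plum are impossible for Ben's fruit.
With clues 1–8, mango is impossible for Ben's fruit.
That leaves pear.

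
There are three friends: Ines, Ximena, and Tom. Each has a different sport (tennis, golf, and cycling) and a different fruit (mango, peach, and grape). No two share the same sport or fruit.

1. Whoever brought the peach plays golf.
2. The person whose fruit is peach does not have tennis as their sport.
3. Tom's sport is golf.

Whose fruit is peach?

With clues 1–3, Ines and Ximena are impossible for the one with fruit peach.
That leaves Tom.

Tom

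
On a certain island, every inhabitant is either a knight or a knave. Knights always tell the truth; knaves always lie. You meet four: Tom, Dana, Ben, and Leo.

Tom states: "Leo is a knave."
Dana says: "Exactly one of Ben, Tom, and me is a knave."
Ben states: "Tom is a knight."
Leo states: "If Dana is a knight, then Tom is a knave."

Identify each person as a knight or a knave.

Tom: knave, Dana: knave, Ben: knave, Leo: knight

Consider Tom. Suppose Tom is a knight.
Then no assignment of the remaining roles makes every statement match its speaker's type — contradiction.
So Tom is a knave.
With that fixed, Ben's statement is false, so Ben is a knave.
With that fixed, Leo's statement is true, so Leo is a knight.
With that fixed, Dana's statement is false, so Dana is a knave.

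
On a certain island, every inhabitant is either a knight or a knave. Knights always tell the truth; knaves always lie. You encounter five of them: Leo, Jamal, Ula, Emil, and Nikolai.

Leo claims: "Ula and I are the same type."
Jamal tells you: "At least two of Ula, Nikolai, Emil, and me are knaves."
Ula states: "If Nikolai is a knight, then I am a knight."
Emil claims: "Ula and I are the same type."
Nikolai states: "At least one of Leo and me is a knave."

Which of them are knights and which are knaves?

Consider Leo. Suppose Leo is a knight.
Then whichever role Nikolai has, Nikolai's statement has the wrong truth value — contradiction.
So Leo is a knave.
With that fixed, Nikolai's statement is true, so Nikolai is a knight.
Consider Jamal. Suppose Jamal is a knight.
Then no assignment of the remaining roles makes every statement match its speaker's type — contradiction.
So Jamal is a knave.
Consider Ula. Suppose Ula is a knave.
Then Leo's statement comes out true, contradicting Leo being a knave.
So Ula is a knight.
Consider Emil. Suppose Emil is a knave.
Then Jamal's statement comes out true, contradicting Jamal being a knave.
So Emil is a knight.

Leo: knave, Jamal: knave, Ula: knight, Emil: knight, Nikolai: knight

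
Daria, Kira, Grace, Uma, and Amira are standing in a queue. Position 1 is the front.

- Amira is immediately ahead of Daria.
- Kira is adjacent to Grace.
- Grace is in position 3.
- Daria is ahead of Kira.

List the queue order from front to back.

From clue 1: Daria is in {2,3,4,5}.
From clues 1–2: Uma is in {1,3,5}.
From clues 1–3: Grace → position 3.
From clues 1–4: Amira → position 1, Daria → position 2, Kira → position 4, Uma → position 5.

Amira, Daria, Grace, Kira, Uma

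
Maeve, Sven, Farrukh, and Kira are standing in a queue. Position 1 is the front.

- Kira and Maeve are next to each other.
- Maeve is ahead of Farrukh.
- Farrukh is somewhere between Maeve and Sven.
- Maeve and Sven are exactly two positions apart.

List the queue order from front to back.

Kira, Maeve, Farrukh, Sven

From clues 1–2: Farrukh is in {3,4}.
From clues 1–3: Farrukh → position 3, Sven → position 4.
From clues 1–4: Kira → position 1, Maeve → position 2.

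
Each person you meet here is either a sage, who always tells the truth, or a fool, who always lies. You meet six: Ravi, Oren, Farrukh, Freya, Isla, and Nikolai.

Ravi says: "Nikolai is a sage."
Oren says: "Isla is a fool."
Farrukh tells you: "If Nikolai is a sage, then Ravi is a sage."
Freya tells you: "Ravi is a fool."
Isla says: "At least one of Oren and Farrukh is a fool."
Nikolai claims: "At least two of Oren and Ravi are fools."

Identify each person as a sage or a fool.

Ravi: fool, Oren: sage, Farrukh: sage, Freya: sage, Isla: fool, Nikolai: fool

Consider Ravi. Suppose Ravi is a sage.
Then no assignment of the remaining roles makes every statement match its speaker's type — contradiction.
So Ravi is a fool.
With that fixed, Freya's statement is true, so Freya is a sage.
Consider Oren. Suppose Oren is a fool.
Then no assignment of the remaining roles makes every statement match its speaker's type — contradiction.
So Oren is a sage.
With that fixed, Nikolai's statement is false, so Nikolai is a fool.
With that fixed, Farrukh's statement is true, so Farrukh is a sage.
With that fixed, Isla's statement is false, so Isla is a fool.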